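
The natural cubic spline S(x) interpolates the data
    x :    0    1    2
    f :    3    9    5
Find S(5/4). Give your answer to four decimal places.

Put M_i = S'' at the i-th knot. Here h = (1, 1) and Δ = (6, -4), so the interior equations h_(i-1)·M_(i-1) + 2(h_(i-1)+h_i)·M_i + h_i·M_(i+1) = 6(Δ_i − Δ_(i-1)) read
  1·M_0 + 4·M_1 + 1·M_2 = 6(Δ_1 - Δ_0) = -60
Natural end conditions: M_0 = M_2 = 0.
Solving: M_0 = 0, M_1 = -15, M_2 = 0.
On [1, 2], S(x) = 9 + 1·(x - 1) - 15/2·(x - 1)² + 5/2·(x - 1)³.
With (x - 1) = 1/4: S(5/4) = 1129/128.

8.8203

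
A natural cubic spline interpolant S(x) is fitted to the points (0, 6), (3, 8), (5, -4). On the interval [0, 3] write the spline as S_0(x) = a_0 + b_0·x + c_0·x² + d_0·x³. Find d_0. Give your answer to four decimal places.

Put m_i = S'' at the i-th knot. Here h = (3, 2) and Δ = (2/3, -6), so the interior equations h_(i-1)·m_(i-1) + 2(h_(i-1)+h_i)·m_i + h_i·m_(i+1) = 6(Δ_i − Δ_(i-1)) read
  3·m_0 + 10·m_1 + 2·m_2 = 6(Δ_1 - Δ_0) = -40
Natural end conditions: m_0 = m_2 = 0.
Hence m_0 = 0, m_1 = -4, m_2 = 0.
On [0, 3], with S_0(x) = a_0 + b_0·x + c_0·x² + d_0·x³: c_0 = m_0/2 = 0, d_0 = (m_1 - m_0)/(6h_0) = -2/9, b_0 = Δ_0 - h_0(2m_0 + m_1)/6 = 8/3.

-0.2222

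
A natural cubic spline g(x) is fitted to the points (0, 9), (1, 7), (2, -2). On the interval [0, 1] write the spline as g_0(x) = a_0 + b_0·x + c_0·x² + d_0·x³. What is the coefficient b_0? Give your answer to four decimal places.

With σ_i denoting the second derivative at x_i, h_i = 1, 1, and Δ_i = (y_(i+1) − y_i)/h_i = -2, -9:
  1·σ_0 + 4·σ_1 + 1·σ_2 = 6(Δ_1 - Δ_0) = -42
Natural end conditions: σ_0 = σ_2 = 0.
Forward elimination and back-substitution give σ_0 = 0, σ_1 = -21/2, σ_2 = 0.
On [0, 1], with g_0(x) = a_0 + b_0·x + c_0·x² + d_0·x³: c_0 = σ_0/2 = 0, d_0 = (σ_1 - σ_0)/(6h_0) = -7/4, b_0 = Δ_0 - h_0(2σ_0 + σ_1)/6 = -1/4.

-0.2500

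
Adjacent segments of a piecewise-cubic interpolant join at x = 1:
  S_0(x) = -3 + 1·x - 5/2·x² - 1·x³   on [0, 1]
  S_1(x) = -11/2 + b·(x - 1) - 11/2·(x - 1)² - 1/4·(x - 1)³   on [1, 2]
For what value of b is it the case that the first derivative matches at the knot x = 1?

-7

S_0'(x) = 1 - 5·x - 3·x², so S_0'(1) = -7. On the right, S_1'(1) = b, so b = -7.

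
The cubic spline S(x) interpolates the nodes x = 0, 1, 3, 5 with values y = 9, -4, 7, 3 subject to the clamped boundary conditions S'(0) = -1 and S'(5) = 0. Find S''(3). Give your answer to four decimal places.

-16.6522

Write σ_i for S''(x_i). With h_i = 1, 2, 2 and divided differences Δ_i = -13, 11/2, -2, the continuity of S' gives the tridiagonal system
  1·σ_0 + 6·σ_1 + 2·σ_2 = 6(Δ_1 - Δ_0) = 111
  2·σ_1 + 8·σ_2 + 2·σ_3 = 6(Δ_2 - Δ_1) = -45
Clamped end conditions give two more equations: 2h_0·σ_0 + h_0·σ_1 = 6(Δ_0 - S'(0)) = -72 and h_2·σ_2 + 2h_2·σ_3 = 6(S'(5) - Δ_2) = 12.
Hence σ_0 = -1205/23, σ_1 = 754/23, σ_2 = -383/23, σ_3 = 521/46.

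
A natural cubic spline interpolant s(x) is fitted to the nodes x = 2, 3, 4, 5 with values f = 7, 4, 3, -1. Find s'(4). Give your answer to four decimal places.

Let σ_i = s''(x_i). Step sizes h_i = 1, 1, 1; slopes of the chords Δ_i = (y_(i+1) - y_i)/h_i = -3, -1, -4.
  1·σ_0 + 4·σ_1 + 1·σ_2 = 6(Δ_1 - Δ_0) = 12
  1·σ_1 + 4·σ_2 + 1·σ_3 = 6(Δ_2 - Δ_1) = -18
Natural end conditions: σ_0 = σ_3 = 0.
Solving: σ_0 = 0, σ_1 = 22/5, σ_2 = -28/5, σ_3 = 0.
On [4, 5], s'(x) = b_2 + 2c_2·(x - 4) + 3d_2·(x - 4)² with b_2 = Δ_2 - h_2(2σ_2 + σ_3)/6 = -32/15, c_2 = σ_2/2 = -14/5, d_2 = (σ_3 - σ_2)/(6h_2) = 14/15. So s'(4) = -32/15.

-2.1333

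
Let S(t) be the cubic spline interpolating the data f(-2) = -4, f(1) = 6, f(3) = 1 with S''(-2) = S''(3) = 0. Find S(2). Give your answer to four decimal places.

4.3750

Let σ_i = S''(x_i). Step sizes h_i = 3, 2; slopes of the chords Δ_i = (y_(i+1) - y_i)/h_i = 10/3, -5/2.
  3·σ_0 + 10·σ_1 + 2·σ_2 = 6(Δ_1 - Δ_0) = -35
Natural end conditions: σ_0 = σ_2 = 0.
Solving: σ_0 = 0, σ_1 = -7/2, σ_2 = 0.
On [1, 3], S(t) = 6 - 1/6·(t - 1) - 7/4·(t - 1)² + 7/24·(t - 1)³.
With (t - 1) = 1: S(2) = 35/8.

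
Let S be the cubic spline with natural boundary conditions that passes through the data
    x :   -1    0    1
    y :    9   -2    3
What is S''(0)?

Let m_i = S''(x_i). Step sizes h_i = 1, 1; slopes of the chords Δ_i = (y_(i+1) - y_i)/h_i = -11, 5.
  1·m_0 + 4·m_1 + 1·m_2 = 6(Δ_1 - Δ_0) = 96
Natural end conditions: m_0 = m_2 = 0.
Hence m_0 = 0, m_1 = 24, m_2 = 0.

24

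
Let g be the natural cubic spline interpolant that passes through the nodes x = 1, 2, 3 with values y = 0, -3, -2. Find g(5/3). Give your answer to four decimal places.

-2.3704

With M_i denoting the second derivative at x_i, h_i = 1, 1, and Δ_i = (y_(i+1) − y_i)/h_i = -3, 1:
  1·M_0 + 4·M_1 + 1·M_2 = 6(Δ_1 - Δ_0) = 24
Natural end conditions: M_0 = M_2 = 0.
Solving the tridiagonal system: M_0 = 0, M_1 = 6, M_2 = 0.
On [1, 2], g(x) = 0 - 4·(x - 1) + 0·(x - 1)² + 1·(x - 1)³.
With (x - 1) = 2/3: g(5/3) = -64/27.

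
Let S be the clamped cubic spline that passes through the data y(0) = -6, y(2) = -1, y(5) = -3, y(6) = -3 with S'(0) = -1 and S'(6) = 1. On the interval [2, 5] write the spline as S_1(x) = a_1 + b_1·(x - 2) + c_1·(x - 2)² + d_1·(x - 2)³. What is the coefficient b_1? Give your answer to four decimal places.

Write m_i for S''(x_i). With h_i = 2, 3, 1 and divided differences Δ_i = 5/2, -2/3, 0, the continuity of S' gives the tridiagonal system
  2·m_0 + 10·m_1 + 3·m_2 = 6(Δ_1 - Δ_0) = -19
  3·m_1 + 8·m_2 + 1·m_3 = 6(Δ_2 - Δ_1) = 4
Clamped end conditions give two more equations: 2h_0·m_0 + h_0·m_1 = 6(Δ_0 - S'(0)) = 21 and h_2·m_2 + 2h_2·m_3 = 6(S'(6) - Δ_2) = 6.
Hence m_0 = 43/6, m_1 = -23/6, m_2 = 5/3, m_3 = 13/6.
On [2, 5], with S_1(x) = a_1 + b_1·(x - 2) + c_1·(x - 2)² + d_1·(x - 2)³: c_1 = m_1/2 = -23/12, d_1 = (m_2 - m_1)/(6h_1) = 11/36, b_1 = Δ_1 - h_1(2m_1 + m_2)/6 = 7/3.

2.3333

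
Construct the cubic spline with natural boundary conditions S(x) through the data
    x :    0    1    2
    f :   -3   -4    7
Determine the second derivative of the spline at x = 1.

18

Put M_i = S'' at the i-th knot. Here h = (1, 1) and Δ = (-1, 11), so the interior equations h_(i-1)·M_(i-1) + 2(h_(i-1)+h_i)·M_i + h_i·M_(i+1) = 6(Δ_i − Δ_(i-1)) read
  1·M_0 + 4·M_1 + 1·M_2 = 6(Δ_1 - Δ_0) = 72
Natural end conditions: M_0 = M_2 = 0.
Solving: M_0 = 0, M_1 = 18, M_2 = 0.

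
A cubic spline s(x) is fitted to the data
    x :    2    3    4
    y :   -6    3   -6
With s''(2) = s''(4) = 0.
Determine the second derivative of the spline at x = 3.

-27

Write σ_i for s''(x_i). With h_i = 1, 1 and divided differences Δ_i = 9, -9, the continuity of s' gives the tridiagonal system
  1·σ_0 + 4·σ_1 + 1·σ_2 = 6(Δ_1 - Δ_0) = -108
Natural end conditions: σ_0 = σ_2 = 0.
Hence σ_0 = 0, σ_1 = -27, σ_2 = 0.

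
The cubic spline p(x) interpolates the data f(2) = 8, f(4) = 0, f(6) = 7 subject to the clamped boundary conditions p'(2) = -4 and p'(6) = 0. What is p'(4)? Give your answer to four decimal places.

Put σ_i = p'' at the i-th knot. Here h = (2, 2) and Δ = (-4, 7/2), so the interior equations h_(i-1)·σ_(i-1) + 2(h_(i-1)+h_i)·σ_i + h_i·σ_(i+1) = 6(Δ_i − Δ_(i-1)) read
  2·σ_0 + 8·σ_1 + 2·σ_2 = 6(Δ_1 - Δ_0) = 45
Clamped end conditions give two more equations: 2h_0·σ_0 + h_0·σ_1 = 6(Δ_0 - p'(2)) = 0 and h_1·σ_1 + 2h_1·σ_2 = 6(p'(6) - Δ_1) = -21.
Solving: σ_0 = -37/8, σ_1 = 37/4, σ_2 = -79/8.
On [4, 6], p'(x) = b_1 + 2c_1·(x - 4) + 3d_1·(x - 4)² with b_1 = Δ_1 - h_1(2σ_1 + σ_2)/6 = 5/8, c_1 = σ_1/2 = 37/8, d_1 = (σ_2 - σ_1)/(6h_1) = -51/32. So p'(4) = 5/8.

0.6250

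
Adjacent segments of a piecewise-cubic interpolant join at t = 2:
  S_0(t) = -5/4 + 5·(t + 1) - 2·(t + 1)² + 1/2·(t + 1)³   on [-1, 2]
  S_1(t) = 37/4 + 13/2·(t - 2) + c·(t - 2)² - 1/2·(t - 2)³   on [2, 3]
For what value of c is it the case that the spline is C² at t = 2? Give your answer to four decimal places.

S_0''(t) = -4 + 3·(t + 1), so S_0''(2) = 5. On the right, S_1''(2) = 2c, so c = 5/2.

2.5000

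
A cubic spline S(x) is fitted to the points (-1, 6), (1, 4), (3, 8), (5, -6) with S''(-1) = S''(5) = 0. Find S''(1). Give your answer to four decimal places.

4.2000

With σ_i denoting the second derivative at x_i, h_i = 2, 2, 2, and Δ_i = (y_(i+1) − y_i)/h_i = -1, 2, -7:
  2·σ_0 + 8·σ_1 + 2·σ_2 = 6(Δ_1 - Δ_0) = 18
  2·σ_1 + 8·σ_2 + 2·σ_3 = 6(Δ_2 - Δ_1) = -54
Natural end conditions: σ_0 = σ_3 = 0.
Solving the tridiagonal system: σ_0 = 0, σ_1 = 21/5, σ_2 = -39/5, σ_3 = 0.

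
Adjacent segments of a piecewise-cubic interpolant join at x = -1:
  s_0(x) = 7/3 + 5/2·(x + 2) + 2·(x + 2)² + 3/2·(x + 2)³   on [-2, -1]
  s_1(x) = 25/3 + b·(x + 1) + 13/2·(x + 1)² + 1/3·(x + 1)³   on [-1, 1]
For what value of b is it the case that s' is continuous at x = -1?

11

s_0'(x) = 5/2 + 4·(x + 2) + 9/2·(x + 2)², so s_0'(-1) = 11. On the right, s_1'(-1) = b, so b = 11.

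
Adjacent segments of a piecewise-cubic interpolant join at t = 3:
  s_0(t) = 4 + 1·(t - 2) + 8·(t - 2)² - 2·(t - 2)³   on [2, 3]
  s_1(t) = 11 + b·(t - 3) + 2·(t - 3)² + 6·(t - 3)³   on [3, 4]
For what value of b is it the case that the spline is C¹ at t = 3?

s_0'(t) = 1 + 16·(t - 2) - 6·(t - 2)², so s_0'(3) = 11. On the right, s_1'(3) = b, so b = 11.

11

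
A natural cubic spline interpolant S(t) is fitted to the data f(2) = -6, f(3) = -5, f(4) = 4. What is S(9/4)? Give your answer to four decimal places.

-6.2188

Let M_i = S''(x_i). Step sizes h_i = 1, 1; slopes of the chords Δ_i = (y_(i+1) - y_i)/h_i = 1, 9.
  1·M_0 + 4·M_1 + 1·M_2 = 6(Δ_1 - Δ_0) = 48
Natural end conditions: M_0 = M_2 = 0.
Hence M_0 = 0, M_1 = 12, M_2 = 0.
On [2, 3], S(t) = -6 - 1·(t - 2) + 0·(t - 2)² + 2·(t - 2)³.
With (t - 2) = 1/4: S(9/4) = -199/32.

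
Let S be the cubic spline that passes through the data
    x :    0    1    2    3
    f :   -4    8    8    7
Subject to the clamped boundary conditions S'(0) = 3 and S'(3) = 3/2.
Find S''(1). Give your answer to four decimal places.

Let M_i = S''(x_i). Step sizes h_i = 1, 1, 1; slopes of the chords Δ_i = (y_(i+1) - y_i)/h_i = 12, 0, -1.
  1·M_0 + 4·M_1 + 1·M_2 = 6(Δ_1 - Δ_0) = -72
  1·M_1 + 4·M_2 + 1·M_3 = 6(Δ_2 - Δ_1) = -6
Clamped end conditions give two more equations: 2h_0·M_0 + h_0·M_1 = 6(Δ_0 - S'(0)) = 54 and h_2·M_2 + 2h_2·M_3 = 6(S'(3) - Δ_2) = 15.
Hence M_0 = 209/5, M_1 = -148/5, M_2 = 23/5, M_3 = 26/5.

-29.6000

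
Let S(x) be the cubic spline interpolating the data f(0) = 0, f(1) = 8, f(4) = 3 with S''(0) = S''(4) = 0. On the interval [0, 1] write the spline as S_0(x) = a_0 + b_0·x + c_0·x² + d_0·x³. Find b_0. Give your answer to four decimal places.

With m_i denoting the second derivative at x_i, h_i = 1, 3, and Δ_i = (y_(i+1) − y_i)/h_i = 8, -5/3:
  1·m_0 + 8·m_1 + 3·m_2 = 6(Δ_1 - Δ_0) = -58
Natural end conditions: m_0 = m_2 = 0.
Solving: m_0 = 0, m_1 = -29/4, m_2 = 0.
On [0, 1], with S_0(x) = a_0 + b_0·x + c_0·x² + d_0·x³: c_0 = m_0/2 = 0, d_0 = (m_1 - m_0)/(6h_0) = -29/24, b_0 = Δ_0 - h_0(2m_0 + m_1)/6 = 221/24.

9.2083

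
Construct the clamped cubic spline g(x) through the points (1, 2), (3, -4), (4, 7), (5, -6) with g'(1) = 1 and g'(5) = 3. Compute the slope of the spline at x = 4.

-5

Put m_i = g'' at the i-th knot. Here h = (2, 1, 1) and Δ = (-3, 11, -13), so the interior equations h_(i-1)·m_(i-1) + 2(h_(i-1)+h_i)·m_i + h_i·m_(i+1) = 6(Δ_i − Δ_(i-1)) read
  2·m_0 + 6·m_1 + 1·m_2 = 6(Δ_1 - Δ_0) = 84
  1·m_1 + 4·m_2 + 1·m_3 = 6(Δ_2 - Δ_1) = -144
Clamped end conditions give two more equations: 2h_0·m_0 + h_0·m_1 = 6(Δ_0 - g'(1)) = -24 and h_2·m_2 + 2h_2·m_3 = 6(g'(5) - Δ_2) = 96.
Solving the tridiagonal system: m_0 = -22, m_1 = 32, m_2 = -64, m_3 = 80.
On [4, 5], g'(x) = b_2 + 2c_2·(x - 4) + 3d_2·(x - 4)² with b_2 = Δ_2 - h_2(2m_2 + m_3)/6 = -5, c_2 = m_2/2 = -32, d_2 = (m_3 - m_2)/(6h_2) = 24. So g'(4) = -5.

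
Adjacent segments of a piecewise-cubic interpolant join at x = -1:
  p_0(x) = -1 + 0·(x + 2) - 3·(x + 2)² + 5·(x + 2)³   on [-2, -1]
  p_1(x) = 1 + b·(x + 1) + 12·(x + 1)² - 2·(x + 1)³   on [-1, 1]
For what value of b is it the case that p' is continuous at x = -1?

p_0'(x) = 0 - 6·(x + 2) + 15·(x + 2)², so p_0'(-1) = 9. On the right, p_1'(-1) = b, so b = 9.

9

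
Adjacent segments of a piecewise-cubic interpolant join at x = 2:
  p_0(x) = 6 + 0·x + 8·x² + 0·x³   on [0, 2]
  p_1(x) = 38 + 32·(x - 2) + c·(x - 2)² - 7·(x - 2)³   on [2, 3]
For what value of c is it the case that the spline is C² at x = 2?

8

p_0''(x) = 16 + 0·x, so p_0''(2) = 16. On the right, p_1''(2) = 2c, so c = 8.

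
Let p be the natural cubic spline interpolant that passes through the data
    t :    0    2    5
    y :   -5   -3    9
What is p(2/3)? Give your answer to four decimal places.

Write M_i for p''(x_i). With h_i = 2, 3 and divided differences Δ_i = 1, 4, the continuity of p' gives the tridiagonal system
  2·M_0 + 10·M_1 + 3·M_2 = 6(Δ_1 - Δ_0) = 18
Natural end conditions: M_0 = M_2 = 0.
Solving the tridiagonal system: M_0 = 0, M_1 = 9/5, M_2 = 0.
On [0, 2], p(t) = -5 + 2/5·t + 0·t² + 3/20·t³.
With t = 2/3: p(2/3) = -211/45.

-4.6889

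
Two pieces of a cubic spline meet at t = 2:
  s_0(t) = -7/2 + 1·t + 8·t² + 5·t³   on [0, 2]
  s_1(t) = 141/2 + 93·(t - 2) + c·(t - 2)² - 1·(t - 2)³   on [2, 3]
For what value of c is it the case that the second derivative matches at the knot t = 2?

38

s_0''(t) = 16 + 30·t, so s_0''(2) = 76. On the right, s_1''(2) = 2c, so c = 38.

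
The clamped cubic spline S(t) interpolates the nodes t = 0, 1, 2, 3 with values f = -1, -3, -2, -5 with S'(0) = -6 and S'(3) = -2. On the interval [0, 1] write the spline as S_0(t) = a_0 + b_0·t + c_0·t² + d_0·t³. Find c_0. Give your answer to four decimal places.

4.9333

With σ_i denoting the second derivative at x_i, h_i = 1, 1, 1, and Δ_i = (y_(i+1) − y_i)/h_i = -2, 1, -3:
  1·σ_0 + 4·σ_1 + 1·σ_2 = 6(Δ_1 - Δ_0) = 18
  1·σ_1 + 4·σ_2 + 1·σ_3 = 6(Δ_2 - Δ_1) = -24
Clamped end conditions give two more equations: 2h_0·σ_0 + h_0·σ_1 = 6(Δ_0 - S'(0)) = 24 and h_2·σ_2 + 2h_2·σ_3 = 6(S'(3) - Δ_2) = 6.
Forward elimination and back-substitution give σ_0 = 148/15, σ_1 = 64/15, σ_2 = -134/15, σ_3 = 112/15.
On [0, 1], with S_0(t) = a_0 + b_0·t + c_0·t² + d_0·t³: c_0 = σ_0/2 = 74/15, d_0 = (σ_1 - σ_0)/(6h_0) = -14/15, b_0 = Δ_0 - h_0(2σ_0 + σ_1)/6 = -6.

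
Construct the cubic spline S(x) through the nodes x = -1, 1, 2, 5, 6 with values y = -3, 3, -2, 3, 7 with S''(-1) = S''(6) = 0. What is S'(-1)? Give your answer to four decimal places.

Let M_i = S''(x_i). Step sizes h_i = 2, 1, 3, 1; slopes of the chords Δ_i = (y_(i+1) - y_i)/h_i = 3, -5, 5/3, 4.
  2·M_0 + 6·M_1 + 1·M_2 = 6(Δ_1 - Δ_0) = -48
  1·M_1 + 8·M_2 + 3·M_3 = 6(Δ_2 - Δ_1) = 40
  3·M_2 + 8·M_3 + 1·M_4 = 6(Δ_3 - Δ_2) = 14
Natural end conditions: M_0 = M_4 = 0.
Solving: M_0 = 0, M_1 = -1459/161, M_2 = 1026/161, M_3 = -103/161, M_4 = 0.
On [-1, 1], S'(x) = b_0 + 2c_0·(x + 1) + 3d_0·(x + 1)² with b_0 = Δ_0 - h_0(2M_0 + M_1)/6 = 2908/483, c_0 = M_0/2 = 0, d_0 = (M_1 - M_0)/(6h_0) = -1459/1932. So S'(-1) = 2908/483.

6.0207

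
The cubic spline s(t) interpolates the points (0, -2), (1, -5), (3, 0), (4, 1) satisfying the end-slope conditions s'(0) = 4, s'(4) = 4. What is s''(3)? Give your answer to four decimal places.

-7.8857

Let m_i = s''(x_i). Step sizes h_i = 1, 2, 1; slopes of the chords Δ_i = (y_(i+1) - y_i)/h_i = -3, 5/2, 1.
  1·m_0 + 6·m_1 + 2·m_2 = 6(Δ_1 - Δ_0) = 33
  2·m_1 + 6·m_2 + 1·m_3 = 6(Δ_2 - Δ_1) = -9
Clamped end conditions give two more equations: 2h_0·m_0 + h_0·m_1 = 6(Δ_0 - s'(0)) = -42 and h_2·m_2 + 2h_2·m_3 = 6(s'(4) - Δ_2) = 18.
Hence m_0 = -957/35, m_1 = 444/35, m_2 = -276/35, m_3 = 453/35.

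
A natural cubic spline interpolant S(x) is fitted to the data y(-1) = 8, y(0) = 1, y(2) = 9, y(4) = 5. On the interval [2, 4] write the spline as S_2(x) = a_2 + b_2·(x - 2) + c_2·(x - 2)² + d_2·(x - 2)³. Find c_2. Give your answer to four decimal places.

Let σ_i = S''(x_i). Step sizes h_i = 1, 2, 2; slopes of the chords Δ_i = (y_(i+1) - y_i)/h_i = -7, 4, -2.
  1·σ_0 + 6·σ_1 + 2·σ_2 = 6(Δ_1 - Δ_0) = 66
  2·σ_1 + 8·σ_2 + 2·σ_3 = 6(Δ_2 - Δ_1) = -36
Natural end conditions: σ_0 = σ_3 = 0.
Forward elimination and back-substitution give σ_0 = 0, σ_1 = 150/11, σ_2 = -87/11, σ_3 = 0.
On [2, 4], with S_2(x) = a_2 + b_2·(x - 2) + c_2·(x - 2)² + d_2·(x - 2)³: c_2 = σ_2/2 = -87/22, d_2 = (σ_3 - σ_2)/(6h_2) = 29/44, b_2 = Δ_2 - h_2(2σ_2 + σ_3)/6 = 36/11.

-3.9545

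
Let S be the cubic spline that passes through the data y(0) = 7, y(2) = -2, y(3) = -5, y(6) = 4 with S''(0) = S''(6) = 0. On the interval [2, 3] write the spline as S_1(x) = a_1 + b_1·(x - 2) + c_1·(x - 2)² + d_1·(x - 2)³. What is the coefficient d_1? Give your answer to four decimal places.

With σ_i denoting the second derivative at x_i, h_i = 2, 1, 3, and Δ_i = (y_(i+1) − y_i)/h_i = -9/2, -3, 3:
  2·σ_0 + 6·σ_1 + 1·σ_2 = 6(Δ_1 - Δ_0) = 9
  1·σ_1 + 8·σ_2 + 3·σ_3 = 6(Δ_2 - Δ_1) = 36
Natural end conditions: σ_0 = σ_3 = 0.
Hence σ_0 = 0, σ_1 = 36/47, σ_2 = 207/47, σ_3 = 0.
On [2, 3], with S_1(x) = a_1 + b_1·(x - 2) + c_1·(x - 2)² + d_1·(x - 2)³: c_1 = σ_1/2 = 18/47, d_1 = (σ_2 - σ_1)/(6h_1) = 57/94, b_1 = Δ_1 - h_1(2σ_1 + σ_2)/6 = -375/94.

0.6064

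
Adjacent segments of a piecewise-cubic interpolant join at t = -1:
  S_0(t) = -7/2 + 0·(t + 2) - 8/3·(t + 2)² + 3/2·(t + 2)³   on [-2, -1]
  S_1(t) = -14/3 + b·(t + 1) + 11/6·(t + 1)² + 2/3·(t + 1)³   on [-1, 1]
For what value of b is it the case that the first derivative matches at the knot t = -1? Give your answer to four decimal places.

S_0'(t) = 0 - 16/3·(t + 2) + 9/2·(t + 2)², so S_0'(-1) = -5/6. On the right, S_1'(-1) = b, so b = -5/6.

-0.8333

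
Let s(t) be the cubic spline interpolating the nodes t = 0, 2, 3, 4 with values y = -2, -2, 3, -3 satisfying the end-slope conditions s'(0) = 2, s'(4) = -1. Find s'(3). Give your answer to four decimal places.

Let M_i = s''(x_i). Step sizes h_i = 2, 1, 1; slopes of the chords Δ_i = (y_(i+1) - y_i)/h_i = 0, 5, -6.
  2·M_0 + 6·M_1 + 1·M_2 = 6(Δ_1 - Δ_0) = 30
  1·M_1 + 4·M_2 + 1·M_3 = 6(Δ_2 - Δ_1) = -66
Clamped end conditions give two more equations: 2h_0·M_0 + h_0·M_1 = 6(Δ_0 - s'(0)) = -12 and h_2·M_2 + 2h_2·M_3 = 6(s'(4) - Δ_2) = 30.
Solving the tridiagonal system: M_0 = -102/11, M_1 = 138/11, M_2 = -294/11, M_3 = 312/11.
On [3, 4], s'(t) = b_2 + 2c_2·(t - 3) + 3d_2·(t - 3)² with b_2 = Δ_2 - h_2(2M_2 + M_3)/6 = -20/11, c_2 = M_2/2 = -147/11, d_2 = (M_3 - M_2)/(6h_2) = 101/11. So s'(3) = -20/11.

-1.8182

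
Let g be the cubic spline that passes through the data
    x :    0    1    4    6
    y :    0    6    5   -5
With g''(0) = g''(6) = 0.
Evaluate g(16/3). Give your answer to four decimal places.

Write σ_i for g''(x_i). With h_i = 1, 3, 2 and divided differences Δ_i = 6, -1/3, -5, the continuity of g' gives the tridiagonal system
  1·σ_0 + 8·σ_1 + 3·σ_2 = 6(Δ_1 - Δ_0) = -38
  3·σ_1 + 10·σ_2 + 2·σ_3 = 6(Δ_2 - Δ_1) = -28
Natural end conditions: σ_0 = σ_3 = 0.
Solving: σ_0 = 0, σ_1 = -296/71, σ_2 = -110/71, σ_3 = 0.
On [4, 6], g(x) = 5 - 845/213·(x - 4) - 55/71·(x - 4)² + 55/426·(x - 4)³.
With (x - 4) = 4/3: g(16/3) = -7825/5751.

-1.3606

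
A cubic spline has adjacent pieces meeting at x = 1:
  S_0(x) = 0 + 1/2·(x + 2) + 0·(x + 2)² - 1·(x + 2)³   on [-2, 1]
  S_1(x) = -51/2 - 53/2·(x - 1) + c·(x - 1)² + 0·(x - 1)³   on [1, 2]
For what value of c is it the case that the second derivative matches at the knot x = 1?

-9

S_0''(x) = 0 - 6·(x + 2), so S_0''(1) = -18. On the right, S_1''(1) = 2c, so c = -9.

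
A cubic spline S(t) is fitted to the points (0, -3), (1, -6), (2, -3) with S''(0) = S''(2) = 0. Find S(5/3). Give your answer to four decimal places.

With M_i denoting the second derivative at x_i, h_i = 1, 1, and Δ_i = (y_(i+1) − y_i)/h_i = -3, 3:
  1·M_0 + 4·M_1 + 1·M_2 = 6(Δ_1 - Δ_0) = 36
Natural end conditions: M_0 = M_2 = 0.
Solving: M_0 = 0, M_1 = 9, M_2 = 0.
On [1, 2], S(t) = -6 + 0·(t - 1) + 9/2·(t - 1)² - 3/2·(t - 1)³.
With (t - 1) = 2/3: S(5/3) = -40/9.

-4.4444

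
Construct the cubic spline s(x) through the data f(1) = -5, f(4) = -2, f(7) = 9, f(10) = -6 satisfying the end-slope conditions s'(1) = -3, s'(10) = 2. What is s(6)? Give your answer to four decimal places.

Put M_i = s'' at the i-th knot. Here h = (3, 3, 3) and Δ = (1, 11/3, -5), so the interior equations h_(i-1)·M_(i-1) + 2(h_(i-1)+h_i)·M_i + h_i·M_(i+1) = 6(Δ_i − Δ_(i-1)) read
  3·M_0 + 12·M_1 + 3·M_2 = 6(Δ_1 - Δ_0) = 16
  3·M_1 + 12·M_2 + 3·M_3 = 6(Δ_2 - Δ_1) = -52
Clamped end conditions give two more equations: 2h_0·M_0 + h_0·M_1 = 6(Δ_0 - s'(1)) = 24 and h_2·M_2 + 2h_2·M_3 = 6(s'(10) - Δ_2) = 42.
Solving the tridiagonal system: M_0 = 122/45, M_1 = 116/45, M_2 = -346/45, M_3 = 488/45.
On [4, 7], s(x) = -2 + 74/15·(x - 4) + 58/45·(x - 4)² - 77/135·(x - 4)³.
With (x - 4) = 2: s(6) = 1142/135.

8.4593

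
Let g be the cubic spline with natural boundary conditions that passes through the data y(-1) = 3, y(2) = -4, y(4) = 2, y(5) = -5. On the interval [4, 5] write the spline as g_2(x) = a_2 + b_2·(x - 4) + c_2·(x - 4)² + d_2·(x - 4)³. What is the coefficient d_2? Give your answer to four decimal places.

1.9762

Let M_i = g''(x_i). Step sizes h_i = 3, 2, 1; slopes of the chords Δ_i = (y_(i+1) - y_i)/h_i = -7/3, 3, -7.
  3·M_0 + 10·M_1 + 2·M_2 = 6(Δ_1 - Δ_0) = 32
  2·M_1 + 6·M_2 + 1·M_3 = 6(Δ_2 - Δ_1) = -60
Natural end conditions: M_0 = M_3 = 0.
Forward elimination and back-substitution give M_0 = 0, M_1 = 39/7, M_2 = -83/7, M_3 = 0.
On [4, 5], with g_2(x) = a_2 + b_2·(x - 4) + c_2·(x - 4)² + d_2·(x - 4)³: c_2 = M_2/2 = -83/14, d_2 = (M_3 - M_2)/(6h_2) = 83/42, b_2 = Δ_2 - h_2(2M_2 + M_3)/6 = -64/21.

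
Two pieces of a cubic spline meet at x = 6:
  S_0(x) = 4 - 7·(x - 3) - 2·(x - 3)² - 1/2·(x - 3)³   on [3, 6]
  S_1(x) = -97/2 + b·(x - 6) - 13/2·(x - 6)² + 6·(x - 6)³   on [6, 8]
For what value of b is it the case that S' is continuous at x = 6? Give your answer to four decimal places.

S_0'(x) = -7 - 4·(x - 3) - 3/2·(x - 3)², so S_0'(6) = -65/2. On the right, S_1'(6) = b, so b = -65/2.

-32.5000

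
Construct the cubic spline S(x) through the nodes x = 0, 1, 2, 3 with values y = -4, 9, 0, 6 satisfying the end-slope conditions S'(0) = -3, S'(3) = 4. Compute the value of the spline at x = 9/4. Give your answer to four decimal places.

0.1219

Let M_i = S''(x_i). Step sizes h_i = 1, 1, 1; slopes of the chords Δ_i = (y_(i+1) - y_i)/h_i = 13, -9, 6.
  1·M_0 + 4·M_1 + 1·M_2 = 6(Δ_1 - Δ_0) = -132
  1·M_1 + 4·M_2 + 1·M_3 = 6(Δ_2 - Δ_1) = 90
Clamped end conditions give two more equations: 2h_0·M_0 + h_0·M_1 = 6(Δ_0 - S'(0)) = 96 and h_2·M_2 + 2h_2·M_3 = 6(S'(3) - Δ_2) = -12.
Solving: M_0 = 1204/15, M_1 = -968/15, M_2 = 688/15, M_3 = -434/15.
On [2, 3], S(x) = 0 - 67/15·(x - 2) + 344/15·(x - 2)² - 187/15·(x - 2)³.
With (x - 2) = 1/4: S(9/4) = 39/320.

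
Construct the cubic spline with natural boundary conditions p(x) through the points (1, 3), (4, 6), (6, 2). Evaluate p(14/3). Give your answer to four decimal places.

Let m_i = p''(x_i). Step sizes h_i = 3, 2; slopes of the chords Δ_i = (y_(i+1) - y_i)/h_i = 1, -2.
  3·m_0 + 10·m_1 + 2·m_2 = 6(Δ_1 - Δ_0) = -18
Natural end conditions: m_0 = m_2 = 0.
Solving the tridiagonal system: m_0 = 0, m_1 = -9/5, m_2 = 0.
On [4, 6], p(x) = 6 - 4/5·(x - 4) - 9/10·(x - 4)² + 3/20·(x - 4)³.
With (x - 4) = 2/3: p(14/3) = 46/9.

5.1111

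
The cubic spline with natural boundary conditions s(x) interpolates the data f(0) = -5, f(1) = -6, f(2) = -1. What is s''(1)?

With M_i denoting the second derivative at x_i, h_i = 1, 1, and Δ_i = (y_(i+1) − y_i)/h_i = -1, 5:
  1·M_0 + 4·M_1 + 1·M_2 = 6(Δ_1 - Δ_0) = 36
Natural end conditions: M_0 = M_2 = 0.
Solving the tridiagonal system: M_0 = 0, M_1 = 9, M_2 = 0.

9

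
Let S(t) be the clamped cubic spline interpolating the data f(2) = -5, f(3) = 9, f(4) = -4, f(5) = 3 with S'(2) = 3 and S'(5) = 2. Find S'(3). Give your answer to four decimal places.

Let M_i = S''(x_i). Step sizes h_i = 1, 1, 1; slopes of the chords Δ_i = (y_(i+1) - y_i)/h_i = 14, -13, 7.
  1·M_0 + 4·M_1 + 1·M_2 = 6(Δ_1 - Δ_0) = -162
  1·M_1 + 4·M_2 + 1·M_3 = 6(Δ_2 - Δ_1) = 120
Clamped end conditions give two more equations: 2h_0·M_0 + h_0·M_1 = 6(Δ_0 - S'(2)) = 66 and h_2·M_2 + 2h_2·M_3 = 6(S'(5) - Δ_2) = -30.
Solving: M_0 = 208/3, M_1 = -218/3, M_2 = 178/3, M_3 = -134/3.
On [3, 4], S'(t) = b_1 + 2c_1·(t - 3) + 3d_1·(t - 3)² with b_1 = Δ_1 - h_1(2M_1 + M_2)/6 = 4/3, c_1 = M_1/2 = -109/3, d_1 = (M_2 - M_1)/(6h_1) = 22. So S'(3) = 4/3.

1.3333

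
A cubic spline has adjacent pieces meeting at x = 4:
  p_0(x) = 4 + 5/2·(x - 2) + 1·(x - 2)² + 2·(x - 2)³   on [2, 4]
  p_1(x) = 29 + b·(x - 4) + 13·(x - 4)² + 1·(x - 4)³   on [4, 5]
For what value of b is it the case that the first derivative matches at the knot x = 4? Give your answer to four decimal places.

p_0'(x) = 5/2 + 2·(x - 2) + 6·(x - 2)², so p_0'(4) = 61/2. On the right, p_1'(4) = b, so b = 61/2.

30.5000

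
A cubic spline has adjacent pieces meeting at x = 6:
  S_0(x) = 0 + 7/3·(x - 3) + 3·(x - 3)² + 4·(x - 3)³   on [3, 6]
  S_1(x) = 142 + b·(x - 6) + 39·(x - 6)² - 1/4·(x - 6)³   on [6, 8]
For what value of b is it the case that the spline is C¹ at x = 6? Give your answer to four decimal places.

S_0'(x) = 7/3 + 6·(x - 3) + 12·(x - 3)², so S_0'(6) = 385/3. On the right, S_1'(6) = b, so b = 385/3.

128.3333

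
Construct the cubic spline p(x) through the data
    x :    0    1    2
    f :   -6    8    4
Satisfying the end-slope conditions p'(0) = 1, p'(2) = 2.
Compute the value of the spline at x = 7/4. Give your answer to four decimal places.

4.6602

Let M_i = p''(x_i). Step sizes h_i = 1, 1; slopes of the chords Δ_i = (y_(i+1) - y_i)/h_i = 14, -4.
  1·M_0 + 4·M_1 + 1·M_2 = 6(Δ_1 - Δ_0) = -108
Clamped end conditions give two more equations: 2h_0·M_0 + h_0·M_1 = 6(Δ_0 - p'(0)) = 78 and h_1·M_1 + 2h_1·M_2 = 6(p'(2) - Δ_1) = 36.
Solving the tridiagonal system: M_0 = 133/2, M_1 = -55, M_2 = 91/2.
On [1, 2], p(x) = 8 + 27/4·(x - 1) - 55/2·(x - 1)² + 67/4·(x - 1)³.
With (x - 1) = 3/4: p(7/4) = 1193/256.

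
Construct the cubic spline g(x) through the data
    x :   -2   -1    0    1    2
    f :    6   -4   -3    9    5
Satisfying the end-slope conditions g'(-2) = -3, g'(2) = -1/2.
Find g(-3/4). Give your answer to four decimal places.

-5.5986

Put σ_i = g'' at the i-th knot. Here h = (1, 1, 1, 1) and Δ = (-10, 1, 12, -4), so the interior equations h_(i-1)·σ_(i-1) + 2(h_(i-1)+h_i)·σ_i + h_i·σ_(i+1) = 6(Δ_i − Δ_(i-1)) read
  1·σ_0 + 4·σ_1 + 1·σ_2 = 6(Δ_1 - Δ_0) = 66
  1·σ_1 + 4·σ_2 + 1·σ_3 = 6(Δ_2 - Δ_1) = 66
  1·σ_2 + 4·σ_3 + 1·σ_4 = 6(Δ_3 - Δ_2) = -96
Clamped end conditions give two more equations: 2h_0·σ_0 + h_0·σ_1 = 6(Δ_0 - g'(-2)) = -42 and h_3·σ_3 + 2h_3·σ_4 = 6(g'(2) - Δ_3) = 21.
Hence σ_0 = -1705/56, σ_1 = 529/28, σ_2 = 167/8, σ_3 = -1019/28, σ_4 = 1607/56.
On [-1, 0], g(x) = -4 - 983/112·(x + 1) + 529/56·(x + 1)² + 37/112·(x + 1)³.
With (x + 1) = 1/4: g(-3/4) = -5733/1024.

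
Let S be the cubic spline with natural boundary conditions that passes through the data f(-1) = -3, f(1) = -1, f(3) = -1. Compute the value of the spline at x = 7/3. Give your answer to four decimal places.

-0.8519

Let σ_i = S''(x_i). Step sizes h_i = 2, 2; slopes of the chords Δ_i = (y_(i+1) - y_i)/h_i = 1, 0.
  2·σ_0 + 8·σ_1 + 2·σ_2 = 6(Δ_1 - Δ_0) = -6
Natural end conditions: σ_0 = σ_2 = 0.
Hence σ_0 = 0, σ_1 = -3/4, σ_2 = 0.
On [1, 3], S(x) = -1 + 1/2·(x - 1) - 3/8·(x - 1)² + 1/16·(x - 1)³.
With (x - 1) = 4/3: S(7/3) = -23/27.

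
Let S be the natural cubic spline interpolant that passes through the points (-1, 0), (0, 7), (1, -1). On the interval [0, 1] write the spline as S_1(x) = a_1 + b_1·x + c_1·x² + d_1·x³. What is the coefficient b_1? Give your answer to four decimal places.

With M_i denoting the second derivative at x_i, h_i = 1, 1, and Δ_i = (y_(i+1) − y_i)/h_i = 7, -8:
  1·M_0 + 4·M_1 + 1·M_2 = 6(Δ_1 - Δ_0) = -90
Natural end conditions: M_0 = M_2 = 0.
Hence M_0 = 0, M_1 = -45/2, M_2 = 0.
On [0, 1], with S_1(x) = a_1 + b_1·x + c_1·x² + d_1·x³: c_1 = M_1/2 = -45/4, d_1 = (M_2 - M_1)/(6h_1) = 15/4, b_1 = Δ_1 - h_1(2M_1 + M_2)/6 = -1/2.

-0.5000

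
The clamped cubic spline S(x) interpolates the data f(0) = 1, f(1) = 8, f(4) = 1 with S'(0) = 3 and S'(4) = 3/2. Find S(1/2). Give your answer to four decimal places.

Let m_i = S''(x_i). Step sizes h_i = 1, 3; slopes of the chords Δ_i = (y_(i+1) - y_i)/h_i = 7, -7/3.
  1·m_0 + 8·m_1 + 3·m_2 = 6(Δ_1 - Δ_0) = -56
Clamped end conditions give two more equations: 2h_0·m_0 + h_0·m_1 = 6(Δ_0 - S'(0)) = 24 and h_1·m_1 + 2h_1·m_2 = 6(S'(4) - Δ_1) = 23.
Forward elimination and back-substitution give m_0 = 149/8, m_1 = -53/4, m_2 = 251/24.
On [0, 1], S(x) = 1 + 3·x + 149/16·x² - 85/16·x³.
With x = 1/2: S(1/2) = 533/128.

4.1641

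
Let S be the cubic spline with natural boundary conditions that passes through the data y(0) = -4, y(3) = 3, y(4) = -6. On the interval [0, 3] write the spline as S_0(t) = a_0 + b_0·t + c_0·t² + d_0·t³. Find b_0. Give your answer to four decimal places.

6.5833

Put M_i = S'' at the i-th knot. Here h = (3, 1) and Δ = (7/3, -9), so the interior equations h_(i-1)·M_(i-1) + 2(h_(i-1)+h_i)·M_i + h_i·M_(i+1) = 6(Δ_i − Δ_(i-1)) read
  3·M_0 + 8·M_1 + 1·M_2 = 6(Δ_1 - Δ_0) = -68
Natural end conditions: M_0 = M_2 = 0.
Solving the tridiagonal system: M_0 = 0, M_1 = -17/2, M_2 = 0.
On [0, 3], with S_0(t) = a_0 + b_0·t + c_0·t² + d_0·t³: c_0 = M_0/2 = 0, d_0 = (M_1 - M_0)/(6h_0) = -17/36, b_0 = Δ_0 - h_0(2M_0 + M_1)/6 = 79/12.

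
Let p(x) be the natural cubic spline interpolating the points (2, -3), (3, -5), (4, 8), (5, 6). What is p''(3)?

30

With M_i denoting the second derivative at x_i, h_i = 1, 1, 1, and Δ_i = (y_(i+1) − y_i)/h_i = -2, 13, -2:
  1·M_0 + 4·M_1 + 1·M_2 = 6(Δ_1 - Δ_0) = 90
  1·M_1 + 4·M_2 + 1·M_3 = 6(Δ_2 - Δ_1) = -90
Natural end conditions: M_0 = M_3 = 0.
Hence M_0 = 0, M_1 = 30, M_2 = -30, M_3 = 0.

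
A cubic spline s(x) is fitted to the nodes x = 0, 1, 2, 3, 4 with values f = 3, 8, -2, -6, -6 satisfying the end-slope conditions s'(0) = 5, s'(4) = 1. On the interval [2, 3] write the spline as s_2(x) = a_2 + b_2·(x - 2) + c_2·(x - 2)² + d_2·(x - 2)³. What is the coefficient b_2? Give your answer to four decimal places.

-9.6429

Write σ_i for s''(x_i). With h_i = 1, 1, 1, 1 and divided differences Δ_i = 5, -10, -4, 0, the continuity of s' gives the tridiagonal system
  1·σ_0 + 4·σ_1 + 1·σ_2 = 6(Δ_1 - Δ_0) = -90
  1·σ_1 + 4·σ_2 + 1·σ_3 = 6(Δ_2 - Δ_1) = 36
  1·σ_2 + 4·σ_3 + 1·σ_4 = 6(Δ_3 - Δ_2) = 24
Clamped end conditions give two more equations: 2h_0·σ_0 + h_0·σ_1 = 6(Δ_0 - s'(0)) = 0 and h_3·σ_3 + 2h_3·σ_4 = 6(s'(4) - Δ_3) = 6.
Forward elimination and back-substitution give σ_0 = 425/28, σ_1 = -425/14, σ_2 = 65/4, σ_3 = 19/14, σ_4 = 65/28.
On [2, 3], with s_2(x) = a_2 + b_2·(x - 2) + c_2·(x - 2)² + d_2·(x - 2)³: c_2 = σ_2/2 = 65/8, d_2 = (σ_3 - σ_2)/(6h_2) = -139/56, b_2 = Δ_2 - h_2(2σ_2 + σ_3)/6 = -135/14.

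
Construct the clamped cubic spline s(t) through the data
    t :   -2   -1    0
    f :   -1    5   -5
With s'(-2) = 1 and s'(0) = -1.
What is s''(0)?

Write M_i for s''(x_i). With h_i = 1, 1 and divided differences Δ_i = 6, -10, the continuity of s' gives the tridiagonal system
  1·M_0 + 4·M_1 + 1·M_2 = 6(Δ_1 - Δ_0) = -96
Clamped end conditions give two more equations: 2h_0·M_0 + h_0·M_1 = 6(Δ_0 - s'(-2)) = 30 and h_1·M_1 + 2h_1·M_2 = 6(s'(0) - Δ_1) = 54.
Solving the tridiagonal system: M_0 = 38, M_1 = -46, M_2 = 50.

50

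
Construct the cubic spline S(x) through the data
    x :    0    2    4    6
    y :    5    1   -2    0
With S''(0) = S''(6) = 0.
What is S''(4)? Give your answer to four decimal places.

1.9000

Put M_i = S'' at the i-th knot. Here h = (2, 2, 2) and Δ = (-2, -3/2, 1), so the interior equations h_(i-1)·M_(i-1) + 2(h_(i-1)+h_i)·M_i + h_i·M_(i+1) = 6(Δ_i − Δ_(i-1)) read
  2·M_0 + 8·M_1 + 2·M_2 = 6(Δ_1 - Δ_0) = 3
  2·M_1 + 8·M_2 + 2·M_3 = 6(Δ_2 - Δ_1) = 15
Natural end conditions: M_0 = M_3 = 0.
Forward elimination and back-substitution give M_0 = 0, M_1 = -1/10, M_2 = 19/10, M_3 = 0.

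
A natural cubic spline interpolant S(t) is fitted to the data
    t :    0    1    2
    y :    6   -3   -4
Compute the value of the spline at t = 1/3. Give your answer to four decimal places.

With M_i denoting the second derivative at x_i, h_i = 1, 1, and Δ_i = (y_(i+1) − y_i)/h_i = -9, -1:
  1·M_0 + 4·M_1 + 1·M_2 = 6(Δ_1 - Δ_0) = 48
Natural end conditions: M_0 = M_2 = 0.
Solving the tridiagonal system: M_0 = 0, M_1 = 12, M_2 = 0.
On [0, 1], S(t) = 6 - 11·t + 0·t² + 2·t³.
With t = 1/3: S(1/3) = 65/27.

2.4074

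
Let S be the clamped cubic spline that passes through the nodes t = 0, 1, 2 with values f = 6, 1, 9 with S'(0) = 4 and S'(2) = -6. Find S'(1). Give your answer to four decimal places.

With σ_i denoting the second derivative at x_i, h_i = 1, 1, and Δ_i = (y_(i+1) − y_i)/h_i = -5, 8:
  1·σ_0 + 4·σ_1 + 1·σ_2 = 6(Δ_1 - Δ_0) = 78
Clamped end conditions give two more equations: 2h_0·σ_0 + h_0·σ_1 = 6(Δ_0 - S'(0)) = -54 and h_1·σ_1 + 2h_1·σ_2 = 6(S'(2) - Δ_1) = -84.
Solving the tridiagonal system: σ_0 = -103/2, σ_1 = 49, σ_2 = -133/2.
On [1, 2], S'(t) = b_1 + 2c_1·(t - 1) + 3d_1·(t - 1)² with b_1 = Δ_1 - h_1(2σ_1 + σ_2)/6 = 11/4, c_1 = σ_1/2 = 49/2, d_1 = (σ_2 - σ_1)/(6h_1) = -77/4. So S'(1) = 11/4.

2.7500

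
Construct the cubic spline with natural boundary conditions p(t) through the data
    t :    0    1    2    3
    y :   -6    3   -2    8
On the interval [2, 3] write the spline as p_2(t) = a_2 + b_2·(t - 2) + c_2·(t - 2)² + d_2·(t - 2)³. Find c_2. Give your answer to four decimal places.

With σ_i denoting the second derivative at x_i, h_i = 1, 1, 1, and Δ_i = (y_(i+1) − y_i)/h_i = 9, -5, 10:
  1·σ_0 + 4·σ_1 + 1·σ_2 = 6(Δ_1 - Δ_0) = -84
  1·σ_1 + 4·σ_2 + 1·σ_3 = 6(Δ_2 - Δ_1) = 90
Natural end conditions: σ_0 = σ_3 = 0.
Solving: σ_0 = 0, σ_1 = -142/5, σ_2 = 148/5, σ_3 = 0.
On [2, 3], with p_2(t) = a_2 + b_2·(t - 2) + c_2·(t - 2)² + d_2·(t - 2)³: c_2 = σ_2/2 = 74/5, d_2 = (σ_3 - σ_2)/(6h_2) = -74/15, b_2 = Δ_2 - h_2(2σ_2 + σ_3)/6 = 2/15.

14.8000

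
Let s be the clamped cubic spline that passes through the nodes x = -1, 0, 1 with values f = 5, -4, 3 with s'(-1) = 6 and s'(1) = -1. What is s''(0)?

Put M_i = s'' at the i-th knot. Here h = (1, 1) and Δ = (-9, 7), so the interior equations h_(i-1)·M_(i-1) + 2(h_(i-1)+h_i)·M_i + h_i·M_(i+1) = 6(Δ_i − Δ_(i-1)) read
  1·M_0 + 4·M_1 + 1·M_2 = 6(Δ_1 - Δ_0) = 96
Clamped end conditions give two more equations: 2h_0·M_0 + h_0·M_1 = 6(Δ_0 - s'(-1)) = -90 and h_1·M_1 + 2h_1·M_2 = 6(s'(1) - Δ_1) = -48.
Solving: M_0 = -145/2, M_1 = 55, M_2 = -103/2.

55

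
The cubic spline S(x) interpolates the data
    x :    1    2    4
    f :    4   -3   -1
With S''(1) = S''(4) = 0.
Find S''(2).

8

Put m_i = S'' at the i-th knot. Here h = (1, 2) and Δ = (-7, 1), so the interior equations h_(i-1)·m_(i-1) + 2(h_(i-1)+h_i)·m_i + h_i·m_(i+1) = 6(Δ_i − Δ_(i-1)) read
  1·m_0 + 6·m_1 + 2·m_2 = 6(Δ_1 - Δ_0) = 48
Natural end conditions: m_0 = m_2 = 0.
Solving the tridiagonal system: m_0 = 0, m_1 = 8, m_2 = 0.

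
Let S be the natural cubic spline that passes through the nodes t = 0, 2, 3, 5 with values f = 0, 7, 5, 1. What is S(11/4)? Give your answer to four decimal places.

Put m_i = S'' at the i-th knot. Here h = (2, 1, 2) and Δ = (7/2, -2, -2), so the interior equations h_(i-1)·m_(i-1) + 2(h_(i-1)+h_i)·m_i + h_i·m_(i+1) = 6(Δ_i − Δ_(i-1)) read
  2·m_0 + 6·m_1 + 1·m_2 = 6(Δ_1 - Δ_0) = -33
  1·m_1 + 6·m_2 + 2·m_3 = 6(Δ_2 - Δ_1) = 0
Natural end conditions: m_0 = m_3 = 0.
Solving: m_0 = 0, m_1 = -198/35, m_2 = 33/35, m_3 = 0.
On [2, 3], S(t) = 7 - 19/70·(t - 2) - 99/35·(t - 2)² + 11/10·(t - 2)³.
With (t - 2) = 3/4: S(11/4) = 25399/4480.

5.6694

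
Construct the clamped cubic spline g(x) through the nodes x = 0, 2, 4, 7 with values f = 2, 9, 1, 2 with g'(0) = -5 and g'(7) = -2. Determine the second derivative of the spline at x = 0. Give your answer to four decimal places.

18.7432

Let m_i = g''(x_i). Step sizes h_i = 2, 2, 3; slopes of the chords Δ_i = (y_(i+1) - y_i)/h_i = 7/2, -4, 1/3.
  2·m_0 + 8·m_1 + 2·m_2 = 6(Δ_1 - Δ_0) = -45
  2·m_1 + 10·m_2 + 3·m_3 = 6(Δ_2 - Δ_1) = 26
Clamped end conditions give two more equations: 2h_0·m_0 + h_0·m_1 = 6(Δ_0 - g'(0)) = 51 and h_2·m_2 + 2h_2·m_3 = 6(g'(7) - Δ_2) = -14.
Hence m_0 = 1387/74, m_1 = -887/74, m_2 = 248/37, m_3 = -631/111.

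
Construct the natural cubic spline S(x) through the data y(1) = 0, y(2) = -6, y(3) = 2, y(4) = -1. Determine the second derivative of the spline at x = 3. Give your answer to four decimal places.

-23.2000

Put M_i = S'' at the i-th knot. Here h = (1, 1, 1) and Δ = (-6, 8, -3), so the interior equations h_(i-1)·M_(i-1) + 2(h_(i-1)+h_i)·M_i + h_i·M_(i+1) = 6(Δ_i − Δ_(i-1)) read
  1·M_0 + 4·M_1 + 1·M_2 = 6(Δ_1 - Δ_0) = 84
  1·M_1 + 4·M_2 + 1·M_3 = 6(Δ_2 - Δ_1) = -66
Natural end conditions: M_0 = M_3 = 0.
Solving: M_0 = 0, M_1 = 134/5, M_2 = -116/5, M_3 = 0.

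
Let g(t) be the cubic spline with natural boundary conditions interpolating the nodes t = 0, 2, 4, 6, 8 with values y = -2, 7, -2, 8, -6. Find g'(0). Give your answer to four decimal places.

Let m_i = g''(x_i). Step sizes h_i = 2, 2, 2, 2; slopes of the chords Δ_i = (y_(i+1) - y_i)/h_i = 9/2, -9/2, 5, -7.
  2·m_0 + 8·m_1 + 2·m_2 = 6(Δ_1 - Δ_0) = -54
  2·m_1 + 8·m_2 + 2·m_3 = 6(Δ_2 - Δ_1) = 57
  2·m_2 + 8·m_3 + 2·m_4 = 6(Δ_3 - Δ_2) = -72
Natural end conditions: m_0 = m_4 = 0.
Solving: m_0 = 0, m_1 = -555/56, m_2 = 177/14, m_3 = -681/56, m_4 = 0.
On [0, 2], g'(t) = b_0 + 2c_0·t + 3d_0·t² with b_0 = Δ_0 - h_0(2m_0 + m_1)/6 = 437/56, c_0 = m_0/2 = 0, d_0 = (m_1 - m_0)/(6h_0) = -185/224. So g'(0) = 437/56.

7.8036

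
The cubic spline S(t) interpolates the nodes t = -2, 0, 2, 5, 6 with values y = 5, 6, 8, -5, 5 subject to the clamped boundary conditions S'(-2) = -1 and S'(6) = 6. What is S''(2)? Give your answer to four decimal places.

-8.6007

Let M_i = S''(x_i). Step sizes h_i = 2, 2, 3, 1; slopes of the chords Δ_i = (y_(i+1) - y_i)/h_i = 1/2, 1, -13/3, 10.
  2·M_0 + 8·M_1 + 2·M_2 = 6(Δ_1 - Δ_0) = 3
  2·M_1 + 10·M_2 + 3·M_3 = 6(Δ_2 - Δ_1) = -32
  3·M_2 + 8·M_3 + 1·M_4 = 6(Δ_3 - Δ_2) = 86
Clamped end conditions give two more equations: 2h_0·M_0 + h_0·M_1 = 6(Δ_0 - S'(-2)) = 9 and h_3·M_3 + 2h_3·M_4 = 6(S'(6) - Δ_3) = -24.
Hence M_0 = 325/288, M_1 = 323/144, M_2 = -2477/288, M_3 = 2377/144, M_4 = -5833/288.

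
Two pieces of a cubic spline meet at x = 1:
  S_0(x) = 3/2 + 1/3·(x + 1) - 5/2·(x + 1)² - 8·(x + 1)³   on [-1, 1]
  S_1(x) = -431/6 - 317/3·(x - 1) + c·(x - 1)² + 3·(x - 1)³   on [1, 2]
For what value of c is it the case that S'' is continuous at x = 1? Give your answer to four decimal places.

S_0''(x) = -5 - 48·(x + 1), so S_0''(1) = -101. On the right, S_1''(1) = 2c, so c = -101/2.

-50.5000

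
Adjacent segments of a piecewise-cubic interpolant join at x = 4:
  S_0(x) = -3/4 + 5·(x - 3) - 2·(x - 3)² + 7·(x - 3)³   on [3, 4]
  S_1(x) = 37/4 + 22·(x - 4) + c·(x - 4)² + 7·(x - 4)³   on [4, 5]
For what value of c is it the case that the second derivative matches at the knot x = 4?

S_0''(x) = -4 + 42·(x - 3), so S_0''(4) = 38. On the right, S_1''(4) = 2c, so c = 19.

19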